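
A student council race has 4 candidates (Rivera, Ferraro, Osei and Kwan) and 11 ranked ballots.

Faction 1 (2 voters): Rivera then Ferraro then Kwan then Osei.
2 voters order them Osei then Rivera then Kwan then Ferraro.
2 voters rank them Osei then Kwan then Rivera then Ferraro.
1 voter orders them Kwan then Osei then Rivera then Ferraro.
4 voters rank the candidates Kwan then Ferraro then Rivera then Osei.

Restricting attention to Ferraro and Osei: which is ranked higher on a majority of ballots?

Ballots ranking Ferraro above Osei: 2 + 4 = 6.
Ballots ranking Osei above Ferraro: 11 − 6 = 5.
Ferraro wins the head-to-head 6–5.

Ferraro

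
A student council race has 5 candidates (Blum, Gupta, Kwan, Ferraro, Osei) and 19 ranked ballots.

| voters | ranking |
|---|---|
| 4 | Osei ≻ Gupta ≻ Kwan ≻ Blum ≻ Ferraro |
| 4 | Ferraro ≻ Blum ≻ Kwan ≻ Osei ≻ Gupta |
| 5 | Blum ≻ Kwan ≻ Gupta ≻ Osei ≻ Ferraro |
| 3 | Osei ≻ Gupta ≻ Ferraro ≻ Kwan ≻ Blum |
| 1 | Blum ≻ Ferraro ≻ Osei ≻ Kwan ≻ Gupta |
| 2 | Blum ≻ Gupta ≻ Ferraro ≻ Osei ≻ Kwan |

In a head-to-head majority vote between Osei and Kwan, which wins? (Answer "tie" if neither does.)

Ballots ranking Osei above Kwan: 4 + 3 + 1 + 2 = 10.
Ballots ranking Kwan above Osei: 19 − 10 = 9.
Osei wins the head-to-head 10–9.

Osei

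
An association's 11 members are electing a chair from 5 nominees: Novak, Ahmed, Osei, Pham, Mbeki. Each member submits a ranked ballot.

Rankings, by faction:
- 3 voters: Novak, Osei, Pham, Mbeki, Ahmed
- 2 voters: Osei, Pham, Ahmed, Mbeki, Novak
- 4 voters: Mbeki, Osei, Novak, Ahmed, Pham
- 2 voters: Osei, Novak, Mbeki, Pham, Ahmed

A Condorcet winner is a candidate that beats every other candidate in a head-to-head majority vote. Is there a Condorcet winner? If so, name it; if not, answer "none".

Head-to-head results (11 voters):
Novak–Ahmed: Novak 9–2.
Novak–Osei: Osei 8–3.
Novak vs Pham: Novak, 9–2.
Novak vs Mbeki: Mbeki wins 6–5.
Ahmed vs Osei: Osei wins 11–0.
Ahmed–Pham: Pham 7–4.
Ahmed vs Mbeki: Mbeki, 9–2.
Osei–Pham: Osei 11–0.
Osei vs Mbeki: Osei, 7–4.
Pham vs Mbeki: Mbeki wins 6–5.
Only Osei has no losses; Osei is the Condorcet winner.

Osei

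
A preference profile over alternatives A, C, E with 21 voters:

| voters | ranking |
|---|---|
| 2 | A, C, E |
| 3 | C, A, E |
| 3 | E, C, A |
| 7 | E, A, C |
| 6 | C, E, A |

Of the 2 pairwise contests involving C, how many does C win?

2

C against each rival (21 voters):
C vs A: 12 to 9, C.
C vs E: C is ranked higher on 2+3+6 = 11 ballots, E on 10. C wins 11–10.
C beats A, E — 2 pairwise wins.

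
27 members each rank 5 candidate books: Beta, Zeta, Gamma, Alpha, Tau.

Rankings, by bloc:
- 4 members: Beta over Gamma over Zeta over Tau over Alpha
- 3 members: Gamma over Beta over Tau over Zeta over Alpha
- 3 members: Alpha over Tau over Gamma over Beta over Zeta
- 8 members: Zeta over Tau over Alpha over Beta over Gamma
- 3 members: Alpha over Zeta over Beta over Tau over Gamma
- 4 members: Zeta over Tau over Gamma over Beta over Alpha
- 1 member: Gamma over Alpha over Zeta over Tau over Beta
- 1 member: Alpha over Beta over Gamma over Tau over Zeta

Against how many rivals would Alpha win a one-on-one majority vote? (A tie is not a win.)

Alpha against each rival (27 members):
Alpha vs Beta: Alpha, 16–11.
Alpha vs Zeta: Alpha is ranked higher on 3+3+1+1 = 8 ballots, Zeta on 19. Zeta wins 19–8.
Alpha vs Gamma: 3+8+3+1 = 15 for Alpha, 12 for Gamma — Alpha by 15–12.
Alpha vs Tau: 3+3+1+1 = 8 for Alpha, 19 for Tau — Tau by 19–8.
Alpha beats Beta, Gamma; loses to Zeta, Tau — 2 pairwise wins.

2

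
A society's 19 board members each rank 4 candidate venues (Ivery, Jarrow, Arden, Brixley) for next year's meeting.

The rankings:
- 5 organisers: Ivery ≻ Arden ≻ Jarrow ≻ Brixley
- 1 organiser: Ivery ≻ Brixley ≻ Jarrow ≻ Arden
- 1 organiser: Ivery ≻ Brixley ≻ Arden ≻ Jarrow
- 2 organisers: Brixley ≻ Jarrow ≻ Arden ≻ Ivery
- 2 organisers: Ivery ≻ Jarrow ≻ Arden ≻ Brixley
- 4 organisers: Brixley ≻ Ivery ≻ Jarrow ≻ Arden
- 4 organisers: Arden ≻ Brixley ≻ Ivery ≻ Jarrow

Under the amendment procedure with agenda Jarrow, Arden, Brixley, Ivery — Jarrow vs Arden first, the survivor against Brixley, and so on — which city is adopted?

Ivery

Round 1: Jarrow vs Arden — 9–10, Arden advances.
Round 2: Arden vs Brixley — 11–8, Arden advances.
Round 3: Arden vs Ivery — 6–13, Ivery advances.
The agenda winner is Ivery.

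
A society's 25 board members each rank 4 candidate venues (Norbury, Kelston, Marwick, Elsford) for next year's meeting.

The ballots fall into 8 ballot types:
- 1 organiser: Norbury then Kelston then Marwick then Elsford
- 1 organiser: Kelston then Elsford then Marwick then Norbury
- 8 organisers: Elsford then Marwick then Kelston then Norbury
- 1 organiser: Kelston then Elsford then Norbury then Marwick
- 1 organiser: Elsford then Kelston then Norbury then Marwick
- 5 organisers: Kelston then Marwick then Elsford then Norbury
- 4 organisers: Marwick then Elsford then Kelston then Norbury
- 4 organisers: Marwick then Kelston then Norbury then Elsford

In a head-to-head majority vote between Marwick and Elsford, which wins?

Marwick

Ballots ranking Marwick above Elsford: 1 + 5 + 4 + 4 = 14.
Ballots ranking Elsford above Marwick: 25 − 14 = 11.
Marwick wins the head-to-head 14–11.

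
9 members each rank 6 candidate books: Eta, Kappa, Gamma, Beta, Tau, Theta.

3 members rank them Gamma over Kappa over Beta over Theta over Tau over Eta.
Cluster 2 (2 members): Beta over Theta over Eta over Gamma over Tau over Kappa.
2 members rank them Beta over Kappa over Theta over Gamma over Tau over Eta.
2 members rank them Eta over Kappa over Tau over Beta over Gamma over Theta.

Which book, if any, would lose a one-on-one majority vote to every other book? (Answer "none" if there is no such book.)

Pairwise majorities:
Eta vs Kappa: 4 to 5, Kappa.
Eta–Gamma: Gamma 5–4.
Eta vs Beta: 2 to 7, Beta.
Eta vs Tau: Eta preferred on 2+2 = 4 ballots; Tau wins 5–4.
Eta vs Theta: Theta, 7–2.
Kappa–Gamma: Gamma 5–4.
Kappa vs Beta: Kappa is ranked higher on 3+2 = 5 ballots, Beta on 4. Kappa wins 5–4.
Kappa vs Tau: 3+2+2 = 7 for Kappa, 2 for Tau — Kappa by 7–2.
Kappa vs Theta: Kappa is ranked higher on 3+2+2 = 7 ballots, Theta on 2. Kappa wins 7–2.
Gamma vs Beta: Gamma is ranked higher on 3 ballots, Beta on 6. Beta wins 6–3.
Gamma vs Tau: Gamma preferred on 3+2+2 = 7 ballots; Gamma wins 7–2.
Gamma vs Theta: 3+2 = 5 for Gamma, 4 for Theta — Gamma by 5–4.
Beta–Tau: Beta 7–2.
Beta vs Theta: Beta, 9–0.
Tau vs Theta: 2 to 7, Theta.
Only Eta has no wins; Eta is the Condorcet loser.

Eta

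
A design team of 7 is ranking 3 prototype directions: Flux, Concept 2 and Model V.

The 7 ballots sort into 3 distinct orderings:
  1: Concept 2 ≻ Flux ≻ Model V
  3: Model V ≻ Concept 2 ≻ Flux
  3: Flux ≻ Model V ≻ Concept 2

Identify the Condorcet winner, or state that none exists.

Check each pair by majority over 7 ballots:
Flux vs Concept 2: Concept 2, 4–3.
Flux vs Model V: Flux wins 4–3.
Concept 2 vs Model V: Model V, 6–1.
No design is unbeaten: Flux loses to Concept 2; Concept 2 loses to Model V; Model V loses to Flux. In particular Flux beats Model V beats Concept 2 beats Flux is a majority cycle — no Condorcet winner exists.

none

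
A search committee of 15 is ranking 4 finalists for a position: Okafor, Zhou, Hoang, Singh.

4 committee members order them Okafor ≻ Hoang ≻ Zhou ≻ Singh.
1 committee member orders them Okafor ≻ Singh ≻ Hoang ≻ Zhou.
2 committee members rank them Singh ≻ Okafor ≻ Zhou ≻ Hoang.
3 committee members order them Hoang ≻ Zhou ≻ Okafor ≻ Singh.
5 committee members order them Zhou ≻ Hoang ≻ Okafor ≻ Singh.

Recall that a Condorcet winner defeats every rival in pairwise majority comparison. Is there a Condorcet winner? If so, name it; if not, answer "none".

Hoang

Check each pair by majority over 15 ballots:
Okafor vs Zhou: Okafor preferred on 4+1+2 = 7 ballots; Zhou wins 8–7.
Okafor vs Hoang: Okafor preferred on 4+1+2 = 7 ballots; Hoang wins 8–7.
Okafor vs Singh: Okafor is ranked higher on 4+1+3+5 = 13 ballots, Singh on 2. Okafor wins 13–2.
Zhou vs Hoang: 7 to 8, Hoang.
Zhou vs Singh: Zhou is ranked higher on 4+3+5 = 12 ballots, Singh on 3. Zhou wins 12–3.
Hoang vs Singh: 4+3+5 = 12 for Hoang, 3 for Singh — Hoang by 12–3.
Hoang defeats every rival head-to-head and is the Condorcet winner.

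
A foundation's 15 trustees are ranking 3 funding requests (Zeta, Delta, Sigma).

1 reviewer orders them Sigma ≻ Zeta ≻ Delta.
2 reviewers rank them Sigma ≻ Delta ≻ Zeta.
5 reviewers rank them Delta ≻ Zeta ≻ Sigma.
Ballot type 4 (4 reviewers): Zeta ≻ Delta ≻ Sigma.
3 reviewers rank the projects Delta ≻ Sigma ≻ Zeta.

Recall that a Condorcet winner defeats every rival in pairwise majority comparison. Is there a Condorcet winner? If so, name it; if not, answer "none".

Head-to-head results (15 reviewers):
Zeta vs Delta: Delta wins 10–5.
Zeta vs Sigma: Zeta, 9–6.
Delta vs Sigma: Delta, 12–3.
Delta defeats every rival head-to-head and is the Condorcet winner.

Delta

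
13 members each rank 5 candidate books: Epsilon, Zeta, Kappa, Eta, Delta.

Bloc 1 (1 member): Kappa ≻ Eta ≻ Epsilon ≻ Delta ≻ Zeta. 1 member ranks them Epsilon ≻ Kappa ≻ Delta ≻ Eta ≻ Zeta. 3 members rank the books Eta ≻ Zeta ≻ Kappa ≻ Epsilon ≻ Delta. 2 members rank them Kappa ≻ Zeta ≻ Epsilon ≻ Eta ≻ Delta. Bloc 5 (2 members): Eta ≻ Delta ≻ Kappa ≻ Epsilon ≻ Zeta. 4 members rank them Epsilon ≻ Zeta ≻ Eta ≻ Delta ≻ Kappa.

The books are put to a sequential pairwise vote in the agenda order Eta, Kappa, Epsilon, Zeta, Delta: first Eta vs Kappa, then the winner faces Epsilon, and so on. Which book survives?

Epsilon

Round 1: Eta vs Kappa — 9–4, Eta advances.
Round 2: Eta vs Epsilon — 6–7, Epsilon advances.
Round 3: Epsilon vs Zeta — 8–5, Epsilon advances.
Round 4: Epsilon vs Delta — 11–2, Epsilon advances.
Epsilon survives the agenda.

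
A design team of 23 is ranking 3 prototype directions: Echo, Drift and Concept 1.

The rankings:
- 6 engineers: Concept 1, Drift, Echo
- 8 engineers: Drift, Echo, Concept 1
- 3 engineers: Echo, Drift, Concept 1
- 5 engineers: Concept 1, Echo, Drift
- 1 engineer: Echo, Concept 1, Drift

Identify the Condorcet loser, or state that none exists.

none

Head-to-head results (23 engineers):
Echo vs Drift: Echo preferred on 3+5+1 = 9 ballots; Drift wins 14–9.
Echo vs Concept 1: Echo wins 12–11.
Drift vs Concept 1: 11 to 12, Concept 1.
Each design has at least one pairwise win (Echo beats Concept 1; Drift beats Echo; Concept 1 beats Drift) — no Condorcet loser.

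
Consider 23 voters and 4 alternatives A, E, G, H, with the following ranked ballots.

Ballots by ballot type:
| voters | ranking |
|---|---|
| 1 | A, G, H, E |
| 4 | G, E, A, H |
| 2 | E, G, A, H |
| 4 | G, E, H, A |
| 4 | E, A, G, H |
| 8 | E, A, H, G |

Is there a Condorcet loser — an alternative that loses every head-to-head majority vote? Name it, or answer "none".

H

Head-to-head results (23 voters):
A–E: E 22–1.
A vs G: 1+4+8 = 13 for A, 10 for G — A by 13–10.
A vs H: A is ranked higher on 1+4+2+4+8 = 19 ballots, H on 4. A wins 19–4.
E vs G: E wins 14–9.
E vs H: E wins 22–1.
G vs H: G preferred on 1+4+2+4+4 = 15 ballots; G wins 15–8.
Only H has no wins; H is the Condorcet loser.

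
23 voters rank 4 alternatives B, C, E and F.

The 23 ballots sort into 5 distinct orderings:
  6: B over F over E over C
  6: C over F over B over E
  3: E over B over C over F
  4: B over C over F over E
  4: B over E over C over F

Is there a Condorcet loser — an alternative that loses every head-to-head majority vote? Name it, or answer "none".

none

Pairwise majorities:
B vs C: B is ranked higher on 6+3+4+4 = 17 ballots, C on 6. B wins 17–6.
B vs E: B preferred on 6+6+4+4 = 20 ballots; B wins 20–3.
B vs F: B is ranked higher on 6+3+4+4 = 17 ballots, F on 6. B wins 17–6.
C vs E: C is ranked higher on 6+4 = 10 ballots, E on 13. E wins 13–10.
C vs F: 17 to 6, C.
E vs F: F wins 16–7.
No alternative is winless: B beats C; C beats F; E beats C; F beats E. There is no Condorcet loser.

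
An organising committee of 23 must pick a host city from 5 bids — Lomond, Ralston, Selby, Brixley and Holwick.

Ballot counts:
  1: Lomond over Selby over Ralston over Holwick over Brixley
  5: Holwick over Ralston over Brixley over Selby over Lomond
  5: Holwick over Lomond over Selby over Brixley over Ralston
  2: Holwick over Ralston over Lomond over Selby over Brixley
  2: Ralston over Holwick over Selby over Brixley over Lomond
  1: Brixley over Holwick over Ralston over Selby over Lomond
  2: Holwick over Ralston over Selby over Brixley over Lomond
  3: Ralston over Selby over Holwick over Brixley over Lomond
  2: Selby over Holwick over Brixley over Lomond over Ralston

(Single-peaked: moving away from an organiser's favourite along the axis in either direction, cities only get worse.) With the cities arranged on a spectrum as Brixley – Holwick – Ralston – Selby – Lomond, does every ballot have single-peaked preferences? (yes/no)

no

Axis positions: Brixley=1, Holwick=2, Ralston=3, Selby=4, Lomond=5.
Ballot type 1 (peak Lomond at position 5): ranking walks positions 5-4-3-2-1, expanding outward from the peak — single-peaked.
Ballot type 2 (peak Holwick at position 2): ranking walks positions 2-3-1-4-5, expanding outward from the peak — single-peaked.
Ballot type 3: ranking walks positions 2-5-4-1-3; Lomond is ranked above Ralston even though Ralston lies between Lomond and the peak Holwick on the axis — preferences dip and rise again. Not single-peaked.
Ballot type 4: ranking walks positions 2-3-5-4-1; Lomond is ranked above Selby even though Selby lies between Lomond and the peak Holwick on the axis — preferences dip and rise again. Not single-peaked.
Ballot type 5 (peak Ralston at position 3): ranking walks positions 3-2-4-1-5, expanding outward from the peak — single-peaked.
Ballot type 6 (peak Brixley at position 1): ranking walks positions 1-2-3-4-5, expanding outward from the peak — single-peaked.
Ballot type 7 (peak Holwick at position 2): ranking walks positions 2-3-4-1-5, expanding outward from the peak — single-peaked.
Ballot type 8 (peak Ralston at position 3): ranking walks positions 3-4-2-1-5, expanding outward from the peak — single-peaked.
Ballot type 9: ranking walks positions 4-2-1-5-3; Holwick is ranked above Ralston even though Ralston lies between Holwick and the peak Selby on the axis — preferences dip and rise again. Not single-peaked.
Ballot type 3 violates single-peakedness, so the profile is not single-peaked on this axis.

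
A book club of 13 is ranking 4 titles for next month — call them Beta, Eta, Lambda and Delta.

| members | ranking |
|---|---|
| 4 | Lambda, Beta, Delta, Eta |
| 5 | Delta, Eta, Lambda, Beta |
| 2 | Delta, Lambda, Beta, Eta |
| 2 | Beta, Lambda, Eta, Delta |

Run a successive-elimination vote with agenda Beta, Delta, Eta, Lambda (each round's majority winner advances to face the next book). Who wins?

Round 1: Beta vs Delta — 6–7, Delta advances.
Round 2: Delta vs Eta — 11–2, Delta advances.
Round 3: Delta vs Lambda — 7–6, Delta advances.
Delta survives the agenda.

Delta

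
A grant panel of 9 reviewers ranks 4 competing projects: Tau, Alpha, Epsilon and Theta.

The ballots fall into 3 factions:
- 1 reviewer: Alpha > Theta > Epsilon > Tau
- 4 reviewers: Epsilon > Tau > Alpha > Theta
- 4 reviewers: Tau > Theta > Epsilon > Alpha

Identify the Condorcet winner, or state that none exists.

Check each pair by majority over 9 ballots:
Tau–Alpha: Tau 8–1.
Tau vs Epsilon: Epsilon wins 5–4.
Tau vs Theta: Tau, 8–1.
Alpha vs Epsilon: Epsilon wins 8–1.
Alpha–Theta: Alpha 5–4.
Epsilon vs Theta: Theta, 5–4.
Each project drops at least one matchup (Tau loses to Epsilon; Alpha loses to Tau; Epsilon loses to Theta; Theta loses to Tau); the cycle Tau → Theta → Epsilon → Tau rules out a Condorcet winner.

none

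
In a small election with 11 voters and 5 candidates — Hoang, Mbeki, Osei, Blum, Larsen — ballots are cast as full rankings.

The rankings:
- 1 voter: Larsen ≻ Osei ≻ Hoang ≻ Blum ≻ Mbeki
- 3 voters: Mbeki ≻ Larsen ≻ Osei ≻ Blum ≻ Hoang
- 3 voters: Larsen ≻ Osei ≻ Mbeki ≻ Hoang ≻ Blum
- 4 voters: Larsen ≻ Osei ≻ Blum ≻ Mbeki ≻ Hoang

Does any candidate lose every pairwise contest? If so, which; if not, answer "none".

Hoang

Pairwise majorities:
Hoang vs Mbeki: 1 to 10, Mbeki.
Hoang vs Osei: Osei wins 11–0.
Hoang vs Blum: Hoang preferred on 1+3 = 4 ballots; Blum wins 7–4.
Hoang vs Larsen: 0 for Hoang, 11 for Larsen — Larsen by 11–0.
Mbeki vs Osei: Mbeki is ranked higher on 3 ballots, Osei on 8. Osei wins 8–3.
Mbeki vs Blum: Mbeki wins 6–5.
Mbeki vs Larsen: Mbeki preferred on 3 ballots; Larsen wins 8–3.
Osei vs Blum: Osei preferred on 1+3+3+4 = 11 ballots; Osei wins 11–0.
Osei–Larsen: Larsen 11–0.
Blum vs Larsen: Blum preferred on 0 ballots; Larsen wins 11–0.
Hoang loses to every other candidate — it is the Condorcet loser.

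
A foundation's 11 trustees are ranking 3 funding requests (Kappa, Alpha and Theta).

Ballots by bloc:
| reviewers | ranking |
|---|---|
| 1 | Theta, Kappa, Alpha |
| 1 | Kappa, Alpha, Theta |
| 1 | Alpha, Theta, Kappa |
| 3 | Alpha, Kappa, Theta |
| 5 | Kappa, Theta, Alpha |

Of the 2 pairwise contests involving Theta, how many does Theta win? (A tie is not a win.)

Theta against each rival (11 reviewers):
Theta–Kappa: Kappa 9–2.
Theta vs Alpha: Theta, 6–5.
Theta beats Alpha; loses to Kappa — 1 pairwise win.

1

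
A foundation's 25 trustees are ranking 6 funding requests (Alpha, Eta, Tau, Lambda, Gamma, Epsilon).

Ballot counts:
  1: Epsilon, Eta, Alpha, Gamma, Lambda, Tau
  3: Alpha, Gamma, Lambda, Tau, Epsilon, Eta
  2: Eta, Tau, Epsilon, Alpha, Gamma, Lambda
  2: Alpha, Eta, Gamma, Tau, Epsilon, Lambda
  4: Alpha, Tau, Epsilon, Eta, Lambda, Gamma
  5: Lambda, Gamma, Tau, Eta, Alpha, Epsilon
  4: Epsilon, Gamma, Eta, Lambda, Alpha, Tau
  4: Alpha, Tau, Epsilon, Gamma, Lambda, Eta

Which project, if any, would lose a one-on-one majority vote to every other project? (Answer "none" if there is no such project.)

none

Pairwise majorities:
Alpha vs Eta: Alpha wins 13–12.
Alpha vs Tau: Alpha wins 18–7.
Alpha–Lambda: Alpha 16–9.
Alpha vs Gamma: 1+3+2+2+4+4 = 16 for Alpha, 9 for Gamma — Alpha by 16–9.
Alpha vs Epsilon: 18 to 7, Alpha.
Eta–Tau: Tau 16–9.
Eta vs Lambda: Eta is ranked higher on 1+2+2+4+4 = 13 ballots, Lambda on 12. Eta wins 13–12.
Eta–Gamma: Gamma 16–9.
Eta vs Epsilon: Epsilon, 16–9.
Tau vs Lambda: Lambda, 13–12.
Tau vs Gamma: 2+4+4 = 10 for Tau, 15 for Gamma — Gamma by 15–10.
Tau vs Epsilon: Tau, 20–5.
Lambda vs Gamma: Gamma, 16–9.
Lambda vs Epsilon: Epsilon, 17–8.
Gamma vs Epsilon: 3+2+5 = 10 for Gamma, 15 for Epsilon — Epsilon by 15–10.
Each project has at least one pairwise win (Alpha beats Eta; Eta beats Lambda; Tau beats Eta; Lambda beats Tau; Gamma beats Eta; Epsilon beats Eta) — no Condorcet loser.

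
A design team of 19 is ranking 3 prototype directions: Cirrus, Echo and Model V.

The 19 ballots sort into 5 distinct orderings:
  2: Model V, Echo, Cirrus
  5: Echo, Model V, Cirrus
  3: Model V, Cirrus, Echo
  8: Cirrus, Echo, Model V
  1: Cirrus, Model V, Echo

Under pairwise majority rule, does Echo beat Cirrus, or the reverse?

Cirrus

Ballots ranking Echo above Cirrus: 2 + 5 = 7.
Ballots ranking Cirrus above Echo: 19 − 7 = 12.
Cirrus wins the head-to-head 12–7.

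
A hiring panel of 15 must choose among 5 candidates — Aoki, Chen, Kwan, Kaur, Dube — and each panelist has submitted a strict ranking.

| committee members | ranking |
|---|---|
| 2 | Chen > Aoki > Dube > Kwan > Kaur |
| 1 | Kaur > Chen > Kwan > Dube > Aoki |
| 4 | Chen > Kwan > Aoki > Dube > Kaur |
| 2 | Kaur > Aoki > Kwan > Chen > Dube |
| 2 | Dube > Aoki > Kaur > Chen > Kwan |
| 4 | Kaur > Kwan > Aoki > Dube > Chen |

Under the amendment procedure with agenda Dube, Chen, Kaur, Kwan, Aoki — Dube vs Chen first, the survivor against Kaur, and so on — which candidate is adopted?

Round 1: Dube vs Chen — 6–9, Chen advances.
Round 2: Chen vs Kaur — 6–9, Kaur advances.
Round 3: Kaur vs Kwan — 9–6, Kaur advances.
Round 4: Kaur vs Aoki — 7–8, Aoki advances.
The agenda winner is Aoki.

Aoki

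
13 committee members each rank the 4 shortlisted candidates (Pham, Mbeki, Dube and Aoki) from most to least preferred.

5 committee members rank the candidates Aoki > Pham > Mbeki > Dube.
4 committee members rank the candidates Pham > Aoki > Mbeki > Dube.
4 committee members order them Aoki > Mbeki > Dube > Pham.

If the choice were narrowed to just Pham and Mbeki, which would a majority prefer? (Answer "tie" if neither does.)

Pham

Ballots ranking Pham above Mbeki: 5 + 4 = 9.
Ballots ranking Mbeki above Pham: 13 − 9 = 4.
Pham wins the head-to-head 9–4.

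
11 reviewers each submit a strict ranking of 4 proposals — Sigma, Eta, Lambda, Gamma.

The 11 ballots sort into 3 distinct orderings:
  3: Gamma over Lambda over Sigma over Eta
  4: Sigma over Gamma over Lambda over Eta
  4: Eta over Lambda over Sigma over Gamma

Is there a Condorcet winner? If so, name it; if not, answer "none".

Check each pair by majority over 11 ballots:
Sigma vs Eta: 7 to 4, Sigma.
Sigma vs Lambda: 4 for Sigma, 7 for Lambda — Lambda by 7–4.
Sigma vs Gamma: 8 to 3, Sigma.
Eta vs Lambda: 4 to 7, Lambda.
Eta vs Gamma: 4 to 7, Gamma.
Lambda vs Gamma: Lambda is ranked higher on 4 ballots, Gamma on 7. Gamma wins 7–4.
No project is unbeaten: Sigma loses to Lambda; Eta loses to Sigma; Lambda loses to Gamma; Gamma loses to Sigma. In particular Sigma → Gamma → Lambda → Sigma is a majority cycle — no Condorcet winner exists.

none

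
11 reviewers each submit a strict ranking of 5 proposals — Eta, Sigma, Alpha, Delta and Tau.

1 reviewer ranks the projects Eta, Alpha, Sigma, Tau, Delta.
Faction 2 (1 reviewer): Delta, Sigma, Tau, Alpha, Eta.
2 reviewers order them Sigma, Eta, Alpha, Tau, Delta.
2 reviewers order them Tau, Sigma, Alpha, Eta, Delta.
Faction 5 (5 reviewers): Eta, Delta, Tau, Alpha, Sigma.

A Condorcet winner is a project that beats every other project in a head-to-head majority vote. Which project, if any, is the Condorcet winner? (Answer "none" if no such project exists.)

Check each pair by majority over 11 ballots:
Eta vs Sigma: Eta, 6–5.
Eta vs Alpha: 8 to 3, Eta.
Eta vs Delta: Eta preferred on 1+2+2+5 = 10 ballots; Eta wins 10–1.
Eta vs Tau: Eta preferred on 1+2+5 = 8 ballots; Eta wins 8–3.
Sigma vs Alpha: Alpha wins 6–5.
Sigma vs Delta: Sigma is ranked higher on 1+2+2 = 5 ballots, Delta on 6. Delta wins 6–5.
Sigma vs Tau: Sigma preferred on 1+1+2 = 4 ballots; Tau wins 7–4.
Alpha vs Delta: Alpha is ranked higher on 1+2+2 = 5 ballots, Delta on 6. Delta wins 6–5.
Alpha vs Tau: Alpha preferred on 1+2 = 3 ballots; Tau wins 8–3.
Delta vs Tau: Delta wins 6–5.
Only Eta has no losses; Eta is the Condorcet winner.

Eta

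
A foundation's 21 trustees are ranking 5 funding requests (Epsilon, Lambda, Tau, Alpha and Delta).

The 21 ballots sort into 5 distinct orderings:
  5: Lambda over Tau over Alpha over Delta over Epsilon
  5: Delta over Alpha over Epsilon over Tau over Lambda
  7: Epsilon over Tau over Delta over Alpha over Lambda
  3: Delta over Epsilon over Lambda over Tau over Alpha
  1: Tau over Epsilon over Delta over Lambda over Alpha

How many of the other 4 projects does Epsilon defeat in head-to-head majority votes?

Epsilon against each rival (21 reviewers):
Epsilon vs Lambda: Epsilon wins 16–5.
Epsilon vs Tau: 15 to 6, Epsilon.
Epsilon vs Alpha: Epsilon, 11–10.
Epsilon vs Delta: 8 to 13, Delta.
Epsilon beats Lambda, Tau, Alpha; loses to Delta — 3 pairwise wins.

3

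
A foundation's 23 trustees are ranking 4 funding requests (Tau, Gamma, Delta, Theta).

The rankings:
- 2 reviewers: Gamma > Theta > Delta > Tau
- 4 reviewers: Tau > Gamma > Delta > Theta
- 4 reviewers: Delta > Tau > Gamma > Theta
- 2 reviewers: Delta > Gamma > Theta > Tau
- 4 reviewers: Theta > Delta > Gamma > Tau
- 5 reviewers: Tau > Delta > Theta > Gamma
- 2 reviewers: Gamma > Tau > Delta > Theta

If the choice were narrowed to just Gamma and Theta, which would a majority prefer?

Gamma

Ballots ranking Gamma above Theta: 2 + 4 + 4 + 2 + 2 = 14.
Ballots ranking Theta above Gamma: 23 − 14 = 9.
Gamma wins the head-to-head 14–9.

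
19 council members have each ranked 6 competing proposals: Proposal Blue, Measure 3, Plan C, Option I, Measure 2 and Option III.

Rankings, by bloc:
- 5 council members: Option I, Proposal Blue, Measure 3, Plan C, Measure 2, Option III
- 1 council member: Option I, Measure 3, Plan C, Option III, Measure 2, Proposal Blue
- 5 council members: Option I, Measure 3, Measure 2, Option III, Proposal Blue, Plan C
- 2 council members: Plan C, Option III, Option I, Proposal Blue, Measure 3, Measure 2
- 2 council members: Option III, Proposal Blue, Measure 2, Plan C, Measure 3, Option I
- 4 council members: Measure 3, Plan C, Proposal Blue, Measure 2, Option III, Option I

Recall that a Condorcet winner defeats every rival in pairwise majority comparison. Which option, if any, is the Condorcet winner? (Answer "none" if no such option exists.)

Option I

Head-to-head results (19 council members):
Proposal Blue–Measure 3: Measure 3 10–9.
Proposal Blue vs Plan C: Proposal Blue, 12–7.
Proposal Blue vs Option I: Option I, 13–6.
Proposal Blue vs Measure 2: Proposal Blue, 13–6.
Proposal Blue vs Option III: Option III wins 10–9.
Measure 3–Plan C: Measure 3 15–4.
Measure 3 vs Option I: Option I, 13–6.
Measure 3 vs Measure 2: Measure 3 wins 17–2.
Measure 3 vs Option III: Measure 3 wins 15–4.
Plan C–Option I: Option I 11–8.
Plan C vs Measure 2: Plan C wins 12–7.
Plan C vs Option III: Plan C wins 12–7.
Option I vs Measure 2: Option I, 13–6.
Option I vs Option III: Option I, 11–8.
Measure 2–Option III: Measure 2 14–5.
Option I beats each of Proposal Blue, Measure 3, Plan C, Measure 2, Option III — Option I is the Condorcet winner.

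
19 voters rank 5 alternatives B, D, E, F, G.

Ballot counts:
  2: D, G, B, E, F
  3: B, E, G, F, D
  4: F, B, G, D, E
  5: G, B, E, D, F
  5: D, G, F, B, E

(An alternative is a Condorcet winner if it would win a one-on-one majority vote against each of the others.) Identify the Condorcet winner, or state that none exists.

Head-to-head results (19 voters):
B vs D: 12 to 7, B.
B vs E: 19 to 0, B.
B vs F: B preferred on 2+3+5 = 10 ballots; B wins 10–9.
B vs G: B preferred on 3+4 = 7 ballots; G wins 12–7.
D vs E: 2+4+5 = 11 for D, 8 for E — D by 11–8.
D vs F: 2+5+5 = 12 for D, 7 for F — D by 12–7.
D vs G: D preferred on 2+5 = 7 ballots; G wins 12–7.
E vs F: 10 to 9, E.
E vs G: 3 to 16, G.
F vs G: 4 for F, 15 for G — G by 15–4.
Only G has no losses; G is the Condorcet winner.

G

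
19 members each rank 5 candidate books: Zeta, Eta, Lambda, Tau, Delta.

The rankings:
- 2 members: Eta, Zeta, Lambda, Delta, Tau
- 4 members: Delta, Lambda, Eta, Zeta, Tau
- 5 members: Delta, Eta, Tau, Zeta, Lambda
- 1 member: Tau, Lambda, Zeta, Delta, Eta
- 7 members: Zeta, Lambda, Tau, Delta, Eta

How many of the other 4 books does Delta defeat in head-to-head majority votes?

2

Delta against each rival (19 members):
Delta vs Zeta: 4+5 = 9 for Delta, 10 for Zeta — Zeta by 10–9.
Delta vs Eta: Delta wins 17–2.
Delta vs Lambda: Lambda wins 10–9.
Delta vs Tau: Delta, 11–8.
Delta beats Eta, Tau; loses to Zeta, Lambda — 2 pairwise wins.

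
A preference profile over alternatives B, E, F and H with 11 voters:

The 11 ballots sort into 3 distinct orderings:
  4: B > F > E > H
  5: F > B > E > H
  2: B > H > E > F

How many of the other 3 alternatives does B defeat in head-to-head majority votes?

B against each rival (11 voters):
B vs E: 11 to 0, B.
B vs F: 6 to 5, B.
B vs H: 4+5+2 = 11 for B, 0 for H — B by 11–0.
B beats E, F, H — 3 pairwise wins.

3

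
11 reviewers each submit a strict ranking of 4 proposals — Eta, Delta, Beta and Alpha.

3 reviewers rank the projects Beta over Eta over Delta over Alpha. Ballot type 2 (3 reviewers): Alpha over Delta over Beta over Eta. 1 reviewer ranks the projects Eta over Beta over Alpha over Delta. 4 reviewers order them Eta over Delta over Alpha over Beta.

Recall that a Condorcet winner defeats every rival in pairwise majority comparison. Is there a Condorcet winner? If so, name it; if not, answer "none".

none

Head-to-head results (11 reviewers):
Eta vs Delta: Eta wins 8–3.
Eta–Beta: Beta 6–5.
Eta vs Alpha: Eta, 8–3.
Delta vs Beta: Delta is ranked higher on 3+4 = 7 ballots, Beta on 4. Delta wins 7–4.
Delta vs Alpha: Delta wins 7–4.
Beta–Alpha: Alpha 7–4.
Each project drops at least one matchup (Eta loses to Beta; Delta loses to Eta; Beta loses to Delta; Alpha loses to Eta); the cycle Eta beats Delta beats Beta beats Eta rules out a Condorcet winner.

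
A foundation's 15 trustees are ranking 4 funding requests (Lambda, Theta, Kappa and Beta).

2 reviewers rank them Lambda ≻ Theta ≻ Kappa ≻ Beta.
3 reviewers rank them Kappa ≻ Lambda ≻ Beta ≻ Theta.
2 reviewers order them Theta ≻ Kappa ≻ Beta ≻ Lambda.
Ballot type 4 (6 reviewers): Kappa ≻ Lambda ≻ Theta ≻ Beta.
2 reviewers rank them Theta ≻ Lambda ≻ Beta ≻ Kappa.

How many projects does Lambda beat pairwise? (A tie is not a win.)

2

Lambda against each rival (15 reviewers):
Lambda vs Theta: Lambda, 11–4.
Lambda–Kappa: Kappa 11–4.
Lambda vs Beta: Lambda wins 13–2.
Lambda beats Theta, Beta; loses to Kappa — 2 pairwise wins.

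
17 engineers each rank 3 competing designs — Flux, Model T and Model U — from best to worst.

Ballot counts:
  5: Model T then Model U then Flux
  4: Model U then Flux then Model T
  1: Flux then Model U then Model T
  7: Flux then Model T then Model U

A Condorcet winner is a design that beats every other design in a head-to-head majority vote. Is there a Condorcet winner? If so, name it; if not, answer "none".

Pairwise majorities:
Flux–Model T: Flux 12–5.
Flux–Model U: Model U 9–8.
Model T vs Model U: Model T, 12–5.
No design is unbeaten: Flux loses to Model U; Model T loses to Flux; Model U loses to Model T. In particular Flux beats Model T beats Model U beats Flux is a majority cycle — no Condorcet winner exists.

none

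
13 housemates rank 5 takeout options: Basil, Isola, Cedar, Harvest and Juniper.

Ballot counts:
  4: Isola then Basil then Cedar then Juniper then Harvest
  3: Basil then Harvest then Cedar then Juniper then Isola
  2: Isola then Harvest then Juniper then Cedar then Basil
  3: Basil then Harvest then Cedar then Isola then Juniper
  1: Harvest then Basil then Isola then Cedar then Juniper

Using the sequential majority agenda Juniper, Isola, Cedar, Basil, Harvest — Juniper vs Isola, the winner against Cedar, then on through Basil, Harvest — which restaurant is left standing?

Round 1: Juniper vs Isola — 3–10, Isola advances.
Round 2: Isola vs Cedar — 7–6, Isola advances.
Round 3: Isola vs Basil — 6–7, Basil advances.
Round 4: Basil vs Harvest — 10–3, Basil advances.
The agenda winner is Basil.

Basil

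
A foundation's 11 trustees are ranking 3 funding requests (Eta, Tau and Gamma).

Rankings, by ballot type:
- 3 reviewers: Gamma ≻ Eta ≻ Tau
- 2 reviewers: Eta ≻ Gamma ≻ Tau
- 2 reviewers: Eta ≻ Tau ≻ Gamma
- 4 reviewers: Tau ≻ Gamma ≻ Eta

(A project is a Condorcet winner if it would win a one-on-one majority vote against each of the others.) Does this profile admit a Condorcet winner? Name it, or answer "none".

Pairwise majorities:
Eta vs Tau: 7 to 4, Eta.
Eta vs Gamma: 4 to 7, Gamma.
Tau vs Gamma: 2+4 = 6 for Tau, 5 for Gamma — Tau by 6–5.
Every project loses at least once (Eta loses to Gamma; Tau loses to Eta; Gamma loses to Tau). The majority relation contains the cycle Eta → Tau → Gamma → Eta, so there is no Condorcet winner.

none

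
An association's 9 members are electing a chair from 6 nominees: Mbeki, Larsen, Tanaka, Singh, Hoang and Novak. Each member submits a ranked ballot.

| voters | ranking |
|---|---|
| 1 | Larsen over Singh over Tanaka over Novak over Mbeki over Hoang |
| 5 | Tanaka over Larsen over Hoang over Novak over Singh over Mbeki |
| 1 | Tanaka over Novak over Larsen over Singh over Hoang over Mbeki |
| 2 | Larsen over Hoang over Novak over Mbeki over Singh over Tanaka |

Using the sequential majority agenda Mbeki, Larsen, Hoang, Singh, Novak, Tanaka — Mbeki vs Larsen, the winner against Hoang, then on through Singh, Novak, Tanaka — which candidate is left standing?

Round 1: Mbeki vs Larsen — 0–9, Larsen advances.
Round 2: Larsen vs Hoang — 9–0, Larsen advances.
Round 3: Larsen vs Singh — 9–0, Larsen advances.
Round 4: Larsen vs Novak — 8–1, Larsen advances.
Round 5: Larsen vs Tanaka — 3–6, Tanaka advances.
The agenda winner is Tanaka.

Tanaka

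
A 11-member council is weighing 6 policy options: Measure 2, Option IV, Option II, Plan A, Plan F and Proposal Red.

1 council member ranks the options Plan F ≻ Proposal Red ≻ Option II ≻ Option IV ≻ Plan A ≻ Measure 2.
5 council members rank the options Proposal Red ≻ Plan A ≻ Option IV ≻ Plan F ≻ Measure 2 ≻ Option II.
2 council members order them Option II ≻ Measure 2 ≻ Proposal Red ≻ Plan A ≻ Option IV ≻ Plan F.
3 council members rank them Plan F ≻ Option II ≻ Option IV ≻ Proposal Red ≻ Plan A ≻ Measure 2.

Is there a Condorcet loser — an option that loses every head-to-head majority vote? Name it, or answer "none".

Measure 2

Head-to-head results (11 council members):
Measure 2 vs Option IV: Option IV wins 9–2.
Measure 2 vs Option II: Option II wins 6–5.
Measure 2–Plan A: Plan A 9–2.
Measure 2 vs Plan F: Measure 2 preferred on 2 ballots; Plan F wins 9–2.
Measure 2 vs Proposal Red: 2 for Measure 2, 9 for Proposal Red — Proposal Red by 9–2.
Option IV vs Option II: 5 for Option IV, 6 for Option II — Option II by 6–5.
Option IV vs Plan A: Plan A, 7–4.
Option IV–Plan F: Option IV 7–4.
Option IV vs Proposal Red: Option IV is ranked higher on 3 ballots, Proposal Red on 8. Proposal Red wins 8–3.
Option II vs Plan A: Option II, 6–5.
Option II vs Plan F: Plan F, 9–2.
Option II vs Proposal Red: Proposal Red, 6–5.
Plan A vs Plan F: 7 to 4, Plan A.
Plan A vs Proposal Red: Proposal Red, 11–0.
Plan F vs Proposal Red: Plan F preferred on 1+3 = 4 ballots; Proposal Red wins 7–4.
Measure 2 is beaten in every head-to-head and is the Condorcet loser.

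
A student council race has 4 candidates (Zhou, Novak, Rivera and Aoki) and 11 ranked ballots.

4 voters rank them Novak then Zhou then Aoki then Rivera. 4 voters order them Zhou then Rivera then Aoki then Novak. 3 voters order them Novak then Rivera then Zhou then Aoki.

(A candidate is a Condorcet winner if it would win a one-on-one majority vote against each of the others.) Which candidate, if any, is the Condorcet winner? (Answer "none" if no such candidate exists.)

Head-to-head results (11 voters):
Zhou vs Novak: 4 to 7, Novak.
Zhou vs Rivera: 8 to 3, Zhou.
Zhou vs Aoki: 4+4+3 = 11 for Zhou, 0 for Aoki — Zhou by 11–0.
Novak vs Rivera: 4+3 = 7 for Novak, 4 for Rivera — Novak by 7–4.
Novak vs Aoki: Novak is ranked higher on 4+3 = 7 ballots, Aoki on 4. Novak wins 7–4.
Rivera vs Aoki: 7 to 4, Rivera.
Novak defeats every rival head-to-head and is the Condorcet winner.

Novak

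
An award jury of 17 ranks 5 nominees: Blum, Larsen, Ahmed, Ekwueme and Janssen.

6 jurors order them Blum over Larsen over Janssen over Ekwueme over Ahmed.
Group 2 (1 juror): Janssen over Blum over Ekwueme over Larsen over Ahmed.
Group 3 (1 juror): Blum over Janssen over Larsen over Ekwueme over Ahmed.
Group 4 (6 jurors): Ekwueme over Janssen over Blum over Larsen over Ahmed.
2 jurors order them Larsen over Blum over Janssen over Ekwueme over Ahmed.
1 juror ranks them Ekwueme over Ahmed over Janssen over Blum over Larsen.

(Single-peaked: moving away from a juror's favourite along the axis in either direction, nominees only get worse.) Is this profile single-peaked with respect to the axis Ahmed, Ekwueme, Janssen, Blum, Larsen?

Axis positions: Ahmed=1, Ekwueme=2, Janssen=3, Blum=4, Larsen=5.
Group 1 (peak Blum at position 4): ranking walks positions 4-5-3-2-1, expanding outward from the peak — single-peaked.
Group 2 (peak Janssen at position 3): ranking walks positions 3-4-2-5-1, expanding outward from the peak — single-peaked.
Group 3 (peak Blum at position 4): ranking walks positions 4-3-5-2-1, expanding outward from the peak — single-peaked.
Group 4 (peak Ekwueme at position 2): ranking walks positions 2-3-4-5-1, expanding outward from the peak — single-peaked.
Group 5 (peak Larsen at position 5): ranking walks positions 5-4-3-2-1, expanding outward from the peak — single-peaked.
Group 6 (peak Ekwueme at position 2): ranking walks positions 2-1-3-4-5, expanding outward from the peak — single-peaked.
Every ranking is single-peaked on this axis.

yes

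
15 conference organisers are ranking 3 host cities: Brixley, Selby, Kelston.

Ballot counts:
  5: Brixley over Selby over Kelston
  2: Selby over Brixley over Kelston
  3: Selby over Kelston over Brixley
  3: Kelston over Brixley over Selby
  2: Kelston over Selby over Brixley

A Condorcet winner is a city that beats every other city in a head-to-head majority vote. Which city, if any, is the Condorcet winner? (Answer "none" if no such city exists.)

none

Pairwise majorities:
Brixley vs Selby: Brixley, 8–7.
Brixley vs Kelston: Brixley is ranked higher on 5+2 = 7 ballots, Kelston on 8. Kelston wins 8–7.
Selby vs Kelston: Selby wins 10–5.
No city is unbeaten: Brixley loses to Kelston; Selby loses to Brixley; Kelston loses to Selby. In particular Brixley beats Selby beats Kelston beats Brixley is a majority cycle — no Condorcet winner exists.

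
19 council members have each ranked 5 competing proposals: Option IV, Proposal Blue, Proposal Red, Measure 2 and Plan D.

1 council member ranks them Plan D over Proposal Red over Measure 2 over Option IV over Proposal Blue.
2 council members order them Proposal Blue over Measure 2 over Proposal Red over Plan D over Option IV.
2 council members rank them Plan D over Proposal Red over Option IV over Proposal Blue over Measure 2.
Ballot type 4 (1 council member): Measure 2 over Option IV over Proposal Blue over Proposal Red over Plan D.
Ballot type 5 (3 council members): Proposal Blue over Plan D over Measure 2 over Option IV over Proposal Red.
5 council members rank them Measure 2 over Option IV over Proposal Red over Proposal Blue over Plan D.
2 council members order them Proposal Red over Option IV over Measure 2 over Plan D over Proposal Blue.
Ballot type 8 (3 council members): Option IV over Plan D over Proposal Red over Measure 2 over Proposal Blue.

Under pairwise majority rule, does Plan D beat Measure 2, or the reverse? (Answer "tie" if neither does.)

Ballots ranking Plan D above Measure 2: 1 + 2 + 3 + 3 = 9.
Ballots ranking Measure 2 above Plan D: 19 − 9 = 10.
Measure 2 wins the head-to-head 10–9.

Measure 2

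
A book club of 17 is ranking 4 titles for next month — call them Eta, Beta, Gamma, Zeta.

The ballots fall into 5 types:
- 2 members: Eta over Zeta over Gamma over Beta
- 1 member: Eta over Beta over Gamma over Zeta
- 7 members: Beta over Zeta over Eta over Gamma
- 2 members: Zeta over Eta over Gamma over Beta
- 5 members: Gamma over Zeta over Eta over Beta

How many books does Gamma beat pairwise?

1

Gamma against each rival (17 members):
Gamma vs Eta: Gamma preferred on 5 ballots; Eta wins 12–5.
Gamma vs Beta: Gamma, 9–8.
Gamma vs Zeta: Gamma is ranked higher on 1+5 = 6 ballots, Zeta on 11. Zeta wins 11–6.
Gamma beats Beta; loses to Eta, Zeta — 1 pairwise win.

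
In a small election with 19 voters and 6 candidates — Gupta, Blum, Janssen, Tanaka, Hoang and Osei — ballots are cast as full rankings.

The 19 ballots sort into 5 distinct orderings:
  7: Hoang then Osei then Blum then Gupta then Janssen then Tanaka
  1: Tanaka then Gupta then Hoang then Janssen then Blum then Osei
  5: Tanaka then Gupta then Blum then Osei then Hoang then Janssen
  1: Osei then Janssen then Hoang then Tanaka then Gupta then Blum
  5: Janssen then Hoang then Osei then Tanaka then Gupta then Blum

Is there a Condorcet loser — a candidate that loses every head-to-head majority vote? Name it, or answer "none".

none

Head-to-head results (19 voters):
Gupta vs Blum: Gupta preferred on 1+5+1+5 = 12 ballots; Gupta wins 12–7.
Gupta vs Janssen: Gupta preferred on 7+1+5 = 13 ballots; Gupta wins 13–6.
Gupta vs Tanaka: 7 to 12, Tanaka.
Gupta vs Hoang: Hoang wins 13–6.
Gupta vs Osei: Gupta preferred on 1+5 = 6 ballots; Osei wins 13–6.
Blum vs Janssen: 7+5 = 12 for Blum, 7 for Janssen — Blum by 12–7.
Blum–Tanaka: Tanaka 12–7.
Blum–Hoang: Hoang 14–5.
Blum vs Osei: Blum preferred on 1+5 = 6 ballots; Osei wins 13–6.
Janssen vs Tanaka: 13 to 6, Janssen.
Janssen vs Hoang: Hoang, 13–6.
Janssen vs Osei: Osei, 13–6.
Tanaka vs Hoang: 1+5 = 6 for Tanaka, 13 for Hoang — Hoang by 13–6.
Tanaka vs Osei: Tanaka is ranked higher on 1+5 = 6 ballots, Osei on 13. Osei wins 13–6.
Hoang vs Osei: Hoang, 13–6.
Every candidate wins at least one matchup (Gupta beats Blum; Blum beats Janssen; Janssen beats Tanaka; Tanaka beats Gupta; Hoang beats Gupta; Osei beats Gupta), so there is no Condorcet loser.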